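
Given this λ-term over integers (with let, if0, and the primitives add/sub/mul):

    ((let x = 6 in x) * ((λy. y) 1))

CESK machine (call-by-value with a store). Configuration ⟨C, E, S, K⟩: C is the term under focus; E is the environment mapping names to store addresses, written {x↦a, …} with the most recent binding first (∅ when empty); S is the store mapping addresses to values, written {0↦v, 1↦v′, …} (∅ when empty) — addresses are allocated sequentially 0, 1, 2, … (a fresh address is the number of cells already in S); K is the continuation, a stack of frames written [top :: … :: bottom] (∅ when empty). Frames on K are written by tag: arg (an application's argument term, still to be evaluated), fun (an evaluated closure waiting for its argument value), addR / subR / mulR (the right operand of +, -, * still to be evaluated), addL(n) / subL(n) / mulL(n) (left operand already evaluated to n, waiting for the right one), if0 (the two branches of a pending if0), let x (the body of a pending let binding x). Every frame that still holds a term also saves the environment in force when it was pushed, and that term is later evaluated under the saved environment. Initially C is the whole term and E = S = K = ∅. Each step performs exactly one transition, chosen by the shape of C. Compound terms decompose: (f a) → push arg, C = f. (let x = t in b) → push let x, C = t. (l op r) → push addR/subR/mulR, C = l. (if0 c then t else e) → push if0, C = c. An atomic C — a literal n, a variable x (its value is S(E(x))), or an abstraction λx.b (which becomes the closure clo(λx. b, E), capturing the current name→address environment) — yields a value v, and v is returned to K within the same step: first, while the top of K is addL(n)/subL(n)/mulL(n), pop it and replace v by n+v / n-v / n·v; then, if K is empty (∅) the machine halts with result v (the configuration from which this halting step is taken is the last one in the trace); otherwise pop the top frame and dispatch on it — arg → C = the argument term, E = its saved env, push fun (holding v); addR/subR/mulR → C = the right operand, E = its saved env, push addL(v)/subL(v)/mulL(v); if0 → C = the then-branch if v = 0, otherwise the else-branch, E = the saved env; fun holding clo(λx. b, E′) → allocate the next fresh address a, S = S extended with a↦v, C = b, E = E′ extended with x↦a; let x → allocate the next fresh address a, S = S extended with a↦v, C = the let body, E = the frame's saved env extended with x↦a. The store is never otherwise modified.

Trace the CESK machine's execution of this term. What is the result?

t=0: ⟨C=((let x = 6 in x) * ((λy. y) 1)); E=∅; S=∅; K=∅⟩
t=1: ⟨C=(let x = 6 in x); E=∅; S=∅; K=[mulR]⟩
t=2: ⟨C=6; E=∅; S=∅; K=[let x :: mulR]⟩
t=3: ⟨C=x; E={x↦0}; S={0↦6}; K=[mulR]⟩
t=4: ⟨C=((λy. y) 1); E=∅; S={0↦6}; K=[mulL(6)]⟩
t=5: ⟨C=(λy. y); E=∅; S={0↦6}; K=[arg :: mulL(6)]⟩
t=6: ⟨C=1; E=∅; S={0↦6}; K=[fun :: mulL(6)]⟩
t=7: ⟨C=y; E={y↦1}; S={0↦6, 1↦1}; K=[mulL(6)]⟩
→ final value 6

Answer: 6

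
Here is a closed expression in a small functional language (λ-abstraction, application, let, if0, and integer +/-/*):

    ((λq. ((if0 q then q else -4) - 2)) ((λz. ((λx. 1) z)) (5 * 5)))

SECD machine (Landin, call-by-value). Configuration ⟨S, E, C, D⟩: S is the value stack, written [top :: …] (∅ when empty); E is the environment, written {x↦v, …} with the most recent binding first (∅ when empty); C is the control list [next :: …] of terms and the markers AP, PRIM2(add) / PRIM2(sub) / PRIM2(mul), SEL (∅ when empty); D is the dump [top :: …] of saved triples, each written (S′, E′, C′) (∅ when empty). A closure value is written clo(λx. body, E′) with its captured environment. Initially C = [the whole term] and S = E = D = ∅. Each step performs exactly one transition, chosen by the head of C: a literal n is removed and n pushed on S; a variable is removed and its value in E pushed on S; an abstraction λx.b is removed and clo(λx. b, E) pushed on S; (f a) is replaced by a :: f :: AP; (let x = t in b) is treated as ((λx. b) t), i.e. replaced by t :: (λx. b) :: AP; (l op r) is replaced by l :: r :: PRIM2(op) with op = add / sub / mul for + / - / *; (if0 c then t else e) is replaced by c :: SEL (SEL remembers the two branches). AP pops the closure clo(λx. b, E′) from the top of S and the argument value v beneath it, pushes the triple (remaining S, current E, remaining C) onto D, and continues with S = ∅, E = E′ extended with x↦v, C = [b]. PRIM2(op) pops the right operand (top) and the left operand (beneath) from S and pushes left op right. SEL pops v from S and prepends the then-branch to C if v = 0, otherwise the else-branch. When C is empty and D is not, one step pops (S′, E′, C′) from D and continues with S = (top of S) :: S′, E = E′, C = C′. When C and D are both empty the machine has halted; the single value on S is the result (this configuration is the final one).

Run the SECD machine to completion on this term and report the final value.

0. <S=∅, E=∅, C=[((λq. ((if0 q then q else -4) - 2)) ((λz. ((λx. 1) z)) (5 * 5)))], D=∅>
1. <S=∅, E=∅, C=[((λz. ((λx. 1) z)) (5 * 5)) :: (λq. ((if0 q then q else -4) - 2)) :: AP], D=∅>
2. <S=∅, E=∅, C=[(5 * 5) :: (λz. ((λx. 1) z)) :: AP :: (λq. ((if0 q then q else -4) - 2)) :: AP], D=∅>
3. <S=∅, E=∅, C=[5 :: 5 :: PRIM2(mul) :: (λz. ((λx. 1) z)) :: AP :: (λq. ((if0 q then q else -4) - 2)) :: AP], D=∅>
4. <S=[5], E=∅, C=[5 :: PRIM2(mul) :: (λz. ((λx. 1) z)) :: AP :: (λq. ((if0 q then q else -4) - 2)) :: AP], D=∅>
5. <S=[5 :: 5], E=∅, C=[PRIM2(mul) :: (λz. ((λx. 1) z)) :: AP :: (λq. ((if0 q then q else -4) - 2)) :: AP], D=∅>
6. <S=[25], E=∅, C=[(λz. ((λx. 1) z)) :: AP :: (λq. ((if0 q then q else -4) - 2)) :: AP], D=∅>
7. <S=[clo(λz. ((λx. 1) z), ∅) :: 25], E=∅, C=[AP :: (λq. ((if0 q then q else -4) - 2)) :: AP], D=∅>
8. <S=∅, E={z↦25}, C=[((λx. 1) z)], D=[(∅, ∅, [(λq. ((if0 q then q else -4) - 2)) :: AP])]>
9. <S=∅, E={z↦25}, C=[z :: (λx. 1) :: AP], D=[(∅, ∅, [(λq. ((if0 q then q else -4) - 2)) :: AP])]>
10. <S=[25], E={z↦25}, C=[(λx. 1) :: AP], D=[(∅, ∅, [(λq. ((if0 q then q else -4) - 2)) :: AP])]>
11. <S=[clo(λx. 1, {z↦25}) :: 25], E={z↦25}, C=[AP], D=[(∅, ∅, [(λq. ((if0 q then q else -4) - 2)) :: AP])]>
12. <S=∅, E={x↦25, z↦25}, C=[1], D=[(∅, {z↦25}, ∅) :: (∅, ∅, [(λq. ((if0 q then q else -4) - 2)) :: AP])]>
13. <S=[1], E={x↦25, z↦25}, C=∅, D=[(∅, {z↦25}, ∅) :: (∅, ∅, [(λq. ((if0 q then q else -4) - 2)) :: AP])]>
14. <S=[1], E={z↦25}, C=∅, D=[(∅, ∅, [(λq. ((if0 q then q else -4) - 2)) :: AP])]>
15. <S=[1], E=∅, C=[(λq. ((if0 q then q else -4) - 2)) :: AP], D=∅>
16. <S=[clo(λq. ((if0 q then q else -4) - 2), ∅) :: 1], E=∅, C=[AP], D=∅>
17. <S=∅, E={q↦1}, C=[((if0 q then q else -4) - 2)], D=[(∅, ∅, ∅)]>
18. <S=∅, E={q↦1}, C=[(if0 q then q else -4) :: 2 :: PRIM2(sub)], D=[(∅, ∅, ∅)]>
19. <S=∅, E={q↦1}, C=[q :: SEL :: 2 :: PRIM2(sub)], D=[(∅, ∅, ∅)]>
20. <S=[1], E={q↦1}, C=[SEL :: 2 :: PRIM2(sub)], D=[(∅, ∅, ∅)]>
21. <S=∅, E={q↦1}, C=[-4 :: 2 :: PRIM2(sub)], D=[(∅, ∅, ∅)]>
22. <S=[-4], E={q↦1}, C=[2 :: PRIM2(sub)], D=[(∅, ∅, ∅)]>
23. <S=[2 :: -4], E={q↦1}, C=[PRIM2(sub)], D=[(∅, ∅, ∅)]>
24. <S=[-6], E={q↦1}, C=∅, D=[(∅, ∅, ∅)]>
25. <S=[-6], E=∅, C=∅, D=∅>
→ final value -6

Answer: -6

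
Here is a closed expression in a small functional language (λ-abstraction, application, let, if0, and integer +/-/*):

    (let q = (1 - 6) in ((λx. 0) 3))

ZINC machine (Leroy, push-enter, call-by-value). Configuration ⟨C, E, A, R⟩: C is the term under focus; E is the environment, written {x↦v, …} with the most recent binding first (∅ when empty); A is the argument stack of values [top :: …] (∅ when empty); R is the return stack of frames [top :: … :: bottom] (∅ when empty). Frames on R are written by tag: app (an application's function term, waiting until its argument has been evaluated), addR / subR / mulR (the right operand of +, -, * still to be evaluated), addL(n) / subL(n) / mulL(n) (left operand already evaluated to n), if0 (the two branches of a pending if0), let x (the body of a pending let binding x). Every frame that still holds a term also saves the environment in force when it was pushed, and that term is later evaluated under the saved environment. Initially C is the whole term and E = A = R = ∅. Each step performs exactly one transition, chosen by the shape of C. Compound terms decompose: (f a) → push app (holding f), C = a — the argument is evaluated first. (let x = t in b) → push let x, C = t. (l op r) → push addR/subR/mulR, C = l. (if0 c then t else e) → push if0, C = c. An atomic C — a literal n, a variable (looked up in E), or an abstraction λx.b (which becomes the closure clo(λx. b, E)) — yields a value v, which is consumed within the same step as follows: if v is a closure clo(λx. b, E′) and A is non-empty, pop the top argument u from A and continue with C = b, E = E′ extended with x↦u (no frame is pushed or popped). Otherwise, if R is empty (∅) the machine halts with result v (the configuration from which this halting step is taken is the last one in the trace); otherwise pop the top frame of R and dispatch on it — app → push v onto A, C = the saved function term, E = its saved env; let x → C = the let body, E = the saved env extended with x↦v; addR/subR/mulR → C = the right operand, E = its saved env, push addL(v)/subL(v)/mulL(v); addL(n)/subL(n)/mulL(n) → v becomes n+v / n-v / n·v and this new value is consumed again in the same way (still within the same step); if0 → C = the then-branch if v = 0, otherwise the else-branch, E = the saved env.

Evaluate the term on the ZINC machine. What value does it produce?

Answer: 0

Machine steps:
0. [C=(let q = (1 - 6) in ((λx. 0) 3)) | E=∅ | A=∅ | R=∅]
1. [C=(1 - 6) | E=∅ | A=∅ | R=[let q]]
2. [C=1 | E=∅ | A=∅ | R=[subR :: let q]]
3. [C=6 | E=∅ | A=∅ | R=[subL(1) :: let q]]
4. [C=((λx. 0) 3) | E={q↦-5} | A=∅ | R=∅]
5. [C=3 | E={q↦-5} | A=∅ | R=[app]]
6. [C=(λx. 0) | E={q↦-5} | A=[3] | R=∅]
7. [C=0 | E={x↦3, q↦-5} | A=∅ | R=∅]
→ final value 0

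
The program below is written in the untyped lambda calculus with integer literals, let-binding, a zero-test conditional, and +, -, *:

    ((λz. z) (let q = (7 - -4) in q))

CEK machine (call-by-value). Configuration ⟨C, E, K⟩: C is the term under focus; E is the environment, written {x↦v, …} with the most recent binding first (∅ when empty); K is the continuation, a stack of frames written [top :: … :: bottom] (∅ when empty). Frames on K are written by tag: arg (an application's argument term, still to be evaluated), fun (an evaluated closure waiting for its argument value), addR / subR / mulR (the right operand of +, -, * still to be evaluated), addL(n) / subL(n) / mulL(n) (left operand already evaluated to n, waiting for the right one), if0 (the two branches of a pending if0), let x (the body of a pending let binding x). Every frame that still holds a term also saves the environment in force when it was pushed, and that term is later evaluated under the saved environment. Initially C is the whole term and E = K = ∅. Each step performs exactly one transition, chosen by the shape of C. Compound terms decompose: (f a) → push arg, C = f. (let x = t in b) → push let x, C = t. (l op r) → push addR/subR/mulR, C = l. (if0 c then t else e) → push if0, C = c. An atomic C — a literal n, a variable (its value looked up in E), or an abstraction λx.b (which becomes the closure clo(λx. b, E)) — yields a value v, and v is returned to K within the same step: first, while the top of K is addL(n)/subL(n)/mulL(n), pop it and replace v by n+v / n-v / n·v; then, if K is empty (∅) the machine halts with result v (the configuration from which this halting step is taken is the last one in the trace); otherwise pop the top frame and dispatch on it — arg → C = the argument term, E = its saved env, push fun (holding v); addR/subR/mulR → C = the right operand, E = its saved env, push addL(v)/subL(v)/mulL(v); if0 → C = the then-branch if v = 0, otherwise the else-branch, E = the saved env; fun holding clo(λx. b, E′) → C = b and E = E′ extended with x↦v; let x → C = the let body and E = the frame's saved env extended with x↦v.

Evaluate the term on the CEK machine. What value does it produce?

Answer: 11

Derivation:
[0] [C=((λz. z) (let q = (7 - -4) in q)) | E=∅ | K=∅]
[1] [C=(λz. z) | E=∅ | K=[arg]]
[2] [C=(let q = (7 - -4) in q) | E=∅ | K=[fun]]
[3] [C=(7 - -4) | E=∅ | K=[let q :: fun]]
[4] [C=7 | E=∅ | K=[subR :: let q :: fun]]
[5] [C=-4 | E=∅ | K=[subL(7) :: let q :: fun]]
[6] [C=q | E={q↦11} | K=[fun]]
[7] [C=z | E={z↦11} | K=∅]
→ final value 11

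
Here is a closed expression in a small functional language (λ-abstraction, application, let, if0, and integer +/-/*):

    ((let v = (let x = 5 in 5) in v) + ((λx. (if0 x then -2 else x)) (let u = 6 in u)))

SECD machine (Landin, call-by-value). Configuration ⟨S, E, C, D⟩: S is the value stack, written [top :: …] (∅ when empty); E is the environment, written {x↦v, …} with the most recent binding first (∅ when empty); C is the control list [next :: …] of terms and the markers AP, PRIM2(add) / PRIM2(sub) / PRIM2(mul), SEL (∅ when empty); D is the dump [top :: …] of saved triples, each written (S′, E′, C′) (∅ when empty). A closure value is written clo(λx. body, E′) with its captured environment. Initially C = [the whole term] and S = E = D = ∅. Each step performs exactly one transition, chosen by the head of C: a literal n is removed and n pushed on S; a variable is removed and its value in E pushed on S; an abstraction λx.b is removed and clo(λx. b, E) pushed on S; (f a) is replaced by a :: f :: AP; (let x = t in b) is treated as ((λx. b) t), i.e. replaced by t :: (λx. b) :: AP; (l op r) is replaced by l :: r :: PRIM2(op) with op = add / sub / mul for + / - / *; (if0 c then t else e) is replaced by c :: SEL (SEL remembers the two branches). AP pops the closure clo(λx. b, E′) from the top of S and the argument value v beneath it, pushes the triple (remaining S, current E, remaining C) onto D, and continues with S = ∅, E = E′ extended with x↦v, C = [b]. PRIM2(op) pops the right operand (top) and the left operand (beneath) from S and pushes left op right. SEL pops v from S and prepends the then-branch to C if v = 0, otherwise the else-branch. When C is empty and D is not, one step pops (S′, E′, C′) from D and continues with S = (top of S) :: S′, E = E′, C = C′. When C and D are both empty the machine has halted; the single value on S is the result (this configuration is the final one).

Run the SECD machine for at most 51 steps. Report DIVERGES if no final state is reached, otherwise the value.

t=0: ⟨S=∅; E=∅; C=[((let v = (let x = 5 in 5) in v) + ((λx. (if0 x then -2 else x)) (let u = 6 in u)))]; D=∅⟩
t=1: ⟨S=∅; E=∅; C=[(let v = (let x = 5 in 5) in v) :: ((λx. (if0 x then -2 else x)) (let u = 6 in u)) :: PRIM2(add)]; D=∅⟩
t=2: ⟨S=∅; E=∅; C=[(let x = 5 in 5) :: (λv. v) :: AP :: ((λx. (if0 x then -2 else x)) (let u = 6 in u)) :: PRIM2(add)]; D=∅⟩
t=3: ⟨S=∅; E=∅; C=[5 :: (λx. 5) :: AP :: (λv. v) :: AP :: ((λx. (if0 x then -2 else x)) (let u = 6 in u)) :: PRIM2(add)]; D=∅⟩
t=4: ⟨S=[5]; E=∅; C=[(λx. 5) :: AP :: (λv. v) :: AP :: ((λx. (if0 x then -2 else x)) (let u = 6 in u)) :: PRIM2(add)]; D=∅⟩
t=5: ⟨S=[clo(λx. 5, ∅) :: 5]; E=∅; C=[AP :: (λv. v) :: AP :: ((λx. (if0 x then -2 else x)) (let u = 6 in u)) :: PRIM2(add)]; D=∅⟩
t=6: ⟨S=∅; E={x↦5}; C=[5]; D=[(∅, ∅, [(λv. v) :: AP :: ((λx. (if0 x then -2 else x)) (let u = 6 in u)) :: PRIM2(add)])]⟩
t=7: ⟨S=[5]; E={x↦5}; C=∅; D=[(∅, ∅, [(λv. v) :: AP :: ((λx. (if0 x then -2 else x)) (let u = 6 in u)) :: PRIM2(add)])]⟩
t=8: ⟨S=[5]; E=∅; C=[(λv. v) :: AP :: ((λx. (if0 x then -2 else x)) (let u = 6 in u)) :: PRIM2(add)]; D=∅⟩
t=9: ⟨S=[clo(λv. v, ∅) :: 5]; E=∅; C=[AP :: ((λx. (if0 x then -2 else x)) (let u = 6 in u)) :: PRIM2(add)]; D=∅⟩
t=10: ⟨S=∅; E={v↦5}; C=[v]; D=[(∅, ∅, [((λx. (if0 x then -2 else x)) (let u = 6 in u)) :: PRIM2(add)])]⟩
t=11: ⟨S=[5]; E={v↦5}; C=∅; D=[(∅, ∅, [((λx. (if0 x then -2 else x)) (let u = 6 in u)) :: PRIM2(add)])]⟩
t=12: ⟨S=[5]; E=∅; C=[((λx. (if0 x then -2 else x)) (let u = 6 in u)) :: PRIM2(add)]; D=∅⟩
t=13: ⟨S=[5]; E=∅; C=[(let u = 6 in u) :: (λx. (if0 x then -2 else x)) :: AP :: PRIM2(add)]; D=∅⟩
t=14: ⟨S=[5]; E=∅; C=[6 :: (λu. u) :: AP :: (λx. (if0 x then -2 else x)) :: AP :: PRIM2(add)]; D=∅⟩
t=15: ⟨S=[6 :: 5]; E=∅; C=[(λu. u) :: AP :: (λx. (if0 x then -2 else x)) :: AP :: PRIM2(add)]; D=∅⟩
t=16: ⟨S=[clo(λu. u, ∅) :: 6 :: 5]; E=∅; C=[AP :: (λx. (if0 x then -2 else x)) :: AP :: PRIM2(add)]; D=∅⟩
t=17: ⟨S=∅; E={u↦6}; C=[u]; D=[([5], ∅, [(λx. (if0 x then -2 else x)) :: AP :: PRIM2(add)])]⟩
t=18: ⟨S=[6]; E={u↦6}; C=∅; D=[([5], ∅, [(λx. (if0 x then -2 else x)) :: AP :: PRIM2(add)])]⟩
t=19: ⟨S=[6 :: 5]; E=∅; C=[(λx. (if0 x then -2 else x)) :: AP :: PRIM2(add)]; D=∅⟩
t=20: ⟨S=[clo(λx. (if0 x then -2 else x), ∅) :: 6 :: 5]; E=∅; C=[AP :: PRIM2(add)]; D=∅⟩
t=21: ⟨S=∅; E={x↦6}; C=[(if0 x then -2 else x)]; D=[([5], ∅, [PRIM2(add)])]⟩
t=22: ⟨S=∅; E={x↦6}; C=[x :: SEL]; D=[([5], ∅, [PRIM2(add)])]⟩
t=23: ⟨S=[6]; E={x↦6}; C=[SEL]; D=[([5], ∅, [PRIM2(add)])]⟩
t=24: ⟨S=∅; E={x↦6}; C=[x]; D=[([5], ∅, [PRIM2(add)])]⟩
t=25: ⟨S=[6]; E={x↦6}; C=∅; D=[([5], ∅, [PRIM2(add)])]⟩
t=26: ⟨S=[6 :: 5]; E=∅; C=[PRIM2(add)]; D=∅⟩
t=27: ⟨S=[11]; E=∅; C=∅; D=∅⟩
→ final value 11

Answer: 11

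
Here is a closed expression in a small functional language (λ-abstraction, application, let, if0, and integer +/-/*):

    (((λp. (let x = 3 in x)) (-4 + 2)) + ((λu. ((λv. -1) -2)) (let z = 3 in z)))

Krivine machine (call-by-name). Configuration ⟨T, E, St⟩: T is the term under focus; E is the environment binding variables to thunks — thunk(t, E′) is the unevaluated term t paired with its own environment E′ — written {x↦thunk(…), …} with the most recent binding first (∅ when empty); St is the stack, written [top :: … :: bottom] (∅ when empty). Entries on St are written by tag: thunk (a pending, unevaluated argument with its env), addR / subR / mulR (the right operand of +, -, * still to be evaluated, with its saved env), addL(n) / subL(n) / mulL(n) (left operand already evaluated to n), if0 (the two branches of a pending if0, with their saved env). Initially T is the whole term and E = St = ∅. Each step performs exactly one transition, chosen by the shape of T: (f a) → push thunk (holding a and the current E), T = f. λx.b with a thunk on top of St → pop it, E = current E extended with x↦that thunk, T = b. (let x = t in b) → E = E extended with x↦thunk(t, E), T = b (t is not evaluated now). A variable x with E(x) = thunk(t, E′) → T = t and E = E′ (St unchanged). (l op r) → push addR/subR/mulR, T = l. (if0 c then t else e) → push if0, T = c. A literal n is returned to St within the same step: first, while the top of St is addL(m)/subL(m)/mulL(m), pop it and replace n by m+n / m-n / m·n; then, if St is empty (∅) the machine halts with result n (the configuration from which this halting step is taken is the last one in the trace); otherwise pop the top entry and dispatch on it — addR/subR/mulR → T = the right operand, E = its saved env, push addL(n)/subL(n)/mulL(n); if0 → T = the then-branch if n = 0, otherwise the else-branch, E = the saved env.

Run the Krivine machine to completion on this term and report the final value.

[0] <T=(((λp. (let x = 3 in x)) (-4 + 2)) + ((λu. ((λv. -1) -2)) (let z = 3 in z))), E=∅, St=∅>
[1] <T=((λp. (let x = 3 in x)) (-4 + 2)), E=∅, St=[addR]>
[2] <T=(λp. (let x = 3 in x)), E=∅, St=[thunk :: addR]>
[3] <T=(let x = 3 in x), E={p↦thunk((-4 + 2), ∅)}, St=[addR]>
[4] <T=x, E={x↦thunk(3, {p↦thunk((-4 + 2), ∅)}), p↦thunk((-4 + 2), ∅)}, St=[addR]>
[5] <T=3, E={p↦thunk((-4 + 2), ∅)}, St=[addR]>
[6] <T=((λu. ((λv. -1) -2)) (let z = 3 in z)), E=∅, St=[addL(3)]>
[7] <T=(λu. ((λv. -1) -2)), E=∅, St=[thunk :: addL(3)]>
[8] <T=((λv. -1) -2), E={u↦thunk((let z = 3 in z), ∅)}, St=[addL(3)]>
[9] <T=(λv. -1), E={u↦thunk((let z = 3 in z), ∅)}, St=[thunk :: addL(3)]>
[10] <T=-1, E={v↦thunk(-2, {u↦thunk((let z = 3 in z), ∅)}), u↦thunk((let z = 3 in z), ∅)}, St=[addL(3)]>
→ final value 2

Answer: 2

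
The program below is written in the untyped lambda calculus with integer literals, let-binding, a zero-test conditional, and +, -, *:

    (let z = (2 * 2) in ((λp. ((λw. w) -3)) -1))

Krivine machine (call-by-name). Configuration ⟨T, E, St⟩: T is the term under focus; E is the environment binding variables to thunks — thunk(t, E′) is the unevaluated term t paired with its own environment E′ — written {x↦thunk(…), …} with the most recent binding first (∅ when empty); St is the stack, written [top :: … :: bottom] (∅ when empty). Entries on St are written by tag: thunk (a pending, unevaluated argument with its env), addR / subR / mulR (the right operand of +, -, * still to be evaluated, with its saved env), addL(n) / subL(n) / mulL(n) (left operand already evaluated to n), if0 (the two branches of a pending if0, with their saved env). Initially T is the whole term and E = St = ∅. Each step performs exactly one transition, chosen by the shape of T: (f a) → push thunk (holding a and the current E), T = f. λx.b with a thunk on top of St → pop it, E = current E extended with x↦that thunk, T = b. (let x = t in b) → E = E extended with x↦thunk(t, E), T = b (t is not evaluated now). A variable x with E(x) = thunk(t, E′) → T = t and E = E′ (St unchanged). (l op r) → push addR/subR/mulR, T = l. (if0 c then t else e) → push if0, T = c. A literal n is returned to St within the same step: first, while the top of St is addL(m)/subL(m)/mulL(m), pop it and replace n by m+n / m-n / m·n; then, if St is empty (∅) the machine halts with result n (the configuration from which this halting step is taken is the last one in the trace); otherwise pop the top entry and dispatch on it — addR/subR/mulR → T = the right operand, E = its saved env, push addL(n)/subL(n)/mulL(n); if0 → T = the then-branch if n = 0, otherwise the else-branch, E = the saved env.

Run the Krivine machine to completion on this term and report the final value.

0. <T=(let z = (2 * 2) in ((λp. ((λw. w) -3)) -1)), E=∅, St=∅>
1. <T=((λp. ((λw. w) -3)) -1), E={z↦thunk((2 * 2), ∅)}, St=∅>
2. <T=(λp. ((λw. w) -3)), E={z↦thunk((2 * 2), ∅)}, St=[thunk]>
3. <T=((λw. w) -3), E={p↦thunk(-1, {z↦thunk((2 * 2), ∅)}), z↦thunk((2 * 2), ∅)}, St=∅>
4. <T=(λw. w), E={p↦thunk(-1, {z↦thunk((2 * 2), ∅)}), z↦thunk((2 * 2), ∅)}, St=[thunk]>
5. <T=w, E={w↦thunk(-3, {p↦thunk(-1, {z↦thunk((2 * 2), ∅)}), z↦thunk((2 * 2), ∅)}), p↦thunk(-1, {z↦thunk((2 * 2), ∅)}), z↦thunk((2 * 2), ∅)}, St=∅>
6. <T=-3, E={p↦thunk(-1, {z↦thunk((2 * 2), ∅)}), z↦thunk((2 * 2), ∅)}, St=∅>
→ final value -3

Answer: -3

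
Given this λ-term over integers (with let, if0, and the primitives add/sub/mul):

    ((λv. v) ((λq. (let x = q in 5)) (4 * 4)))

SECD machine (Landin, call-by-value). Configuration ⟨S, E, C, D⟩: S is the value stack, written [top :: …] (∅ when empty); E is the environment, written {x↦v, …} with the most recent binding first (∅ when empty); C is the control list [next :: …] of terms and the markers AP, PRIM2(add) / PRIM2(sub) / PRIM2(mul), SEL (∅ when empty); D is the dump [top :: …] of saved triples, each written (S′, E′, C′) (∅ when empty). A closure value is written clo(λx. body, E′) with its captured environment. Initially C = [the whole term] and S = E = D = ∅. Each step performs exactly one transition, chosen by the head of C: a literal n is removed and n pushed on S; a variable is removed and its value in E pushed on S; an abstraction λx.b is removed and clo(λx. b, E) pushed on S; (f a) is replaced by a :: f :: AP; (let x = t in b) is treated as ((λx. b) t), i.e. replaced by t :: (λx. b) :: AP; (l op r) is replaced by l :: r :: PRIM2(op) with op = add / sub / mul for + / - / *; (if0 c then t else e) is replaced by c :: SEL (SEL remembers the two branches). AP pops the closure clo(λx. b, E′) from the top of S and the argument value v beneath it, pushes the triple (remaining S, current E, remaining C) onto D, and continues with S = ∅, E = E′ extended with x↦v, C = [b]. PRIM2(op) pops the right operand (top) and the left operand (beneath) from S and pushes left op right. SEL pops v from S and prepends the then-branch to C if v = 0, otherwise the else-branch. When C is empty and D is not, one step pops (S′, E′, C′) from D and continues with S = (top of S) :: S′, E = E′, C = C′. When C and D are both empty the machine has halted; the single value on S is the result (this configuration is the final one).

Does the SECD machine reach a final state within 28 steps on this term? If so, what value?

Answer: 5

Machine steps:
t=0: ⟨S=∅; E=∅; C=[((λv. v) ((λq. (let x = q in 5)) (4 * 4)))]; D=∅⟩
t=1: ⟨S=∅; E=∅; C=[((λq. (let x = q in 5)) (4 * 4)) :: (λv. v) :: AP]; D=∅⟩
t=2: ⟨S=∅; E=∅; C=[(4 * 4) :: (λq. (let x = q in 5)) :: AP :: (λv. v) :: AP]; D=∅⟩
t=3: ⟨S=∅; E=∅; C=[4 :: 4 :: PRIM2(mul) :: (λq. (let x = q in 5)) :: AP :: (λv. v) :: AP]; D=∅⟩
t=4: ⟨S=[4]; E=∅; C=[4 :: PRIM2(mul) :: (λq. (let x = q in 5)) :: AP :: (λv. v) :: AP]; D=∅⟩
t=5: ⟨S=[4 :: 4]; E=∅; C=[PRIM2(mul) :: (λq. (let x = q in 5)) :: AP :: (λv. v) :: AP]; D=∅⟩
t=6: ⟨S=[16]; E=∅; C=[(λq. (let x = q in 5)) :: AP :: (λv. v) :: AP]; D=∅⟩
t=7: ⟨S=[clo(λq. (let x = q in 5), ∅) :: 16]; E=∅; C=[AP :: (λv. v) :: AP]; D=∅⟩
t=8: ⟨S=∅; E={q↦16}; C=[(let x = q in 5)]; D=[(∅, ∅, [(λv. v) :: AP])]⟩
t=9: ⟨S=∅; E={q↦16}; C=[q :: (λx. 5) :: AP]; D=[(∅, ∅, [(λv. v) :: AP])]⟩
t=10: ⟨S=[16]; E={q↦16}; C=[(λx. 5) :: AP]; D=[(∅, ∅, [(λv. v) :: AP])]⟩
t=11: ⟨S=[clo(λx. 5, {q↦16}) :: 16]; E={q↦16}; C=[AP]; D=[(∅, ∅, [(λv. v) :: AP])]⟩
t=12: ⟨S=∅; E={x↦16, q↦16}; C=[5]; D=[(∅, {q↦16}, ∅) :: (∅, ∅, [(λv. v) :: AP])]⟩
t=13: ⟨S=[5]; E={x↦16, q↦16}; C=∅; D=[(∅, {q↦16}, ∅) :: (∅, ∅, [(λv. v) :: AP])]⟩
t=14: ⟨S=[5]; E={q↦16}; C=∅; D=[(∅, ∅, [(λv. v) :: AP])]⟩
t=15: ⟨S=[5]; E=∅; C=[(λv. v) :: AP]; D=∅⟩
t=16: ⟨S=[clo(λv. v, ∅) :: 5]; E=∅; C=[AP]; D=∅⟩
t=17: ⟨S=∅; E={v↦5}; C=[v]; D=[(∅, ∅, ∅)]⟩
t=18: ⟨S=[5]; E={v↦5}; C=∅; D=[(∅, ∅, ∅)]⟩
t=19: ⟨S=[5]; E=∅; C=∅; D=∅⟩
→ final value 5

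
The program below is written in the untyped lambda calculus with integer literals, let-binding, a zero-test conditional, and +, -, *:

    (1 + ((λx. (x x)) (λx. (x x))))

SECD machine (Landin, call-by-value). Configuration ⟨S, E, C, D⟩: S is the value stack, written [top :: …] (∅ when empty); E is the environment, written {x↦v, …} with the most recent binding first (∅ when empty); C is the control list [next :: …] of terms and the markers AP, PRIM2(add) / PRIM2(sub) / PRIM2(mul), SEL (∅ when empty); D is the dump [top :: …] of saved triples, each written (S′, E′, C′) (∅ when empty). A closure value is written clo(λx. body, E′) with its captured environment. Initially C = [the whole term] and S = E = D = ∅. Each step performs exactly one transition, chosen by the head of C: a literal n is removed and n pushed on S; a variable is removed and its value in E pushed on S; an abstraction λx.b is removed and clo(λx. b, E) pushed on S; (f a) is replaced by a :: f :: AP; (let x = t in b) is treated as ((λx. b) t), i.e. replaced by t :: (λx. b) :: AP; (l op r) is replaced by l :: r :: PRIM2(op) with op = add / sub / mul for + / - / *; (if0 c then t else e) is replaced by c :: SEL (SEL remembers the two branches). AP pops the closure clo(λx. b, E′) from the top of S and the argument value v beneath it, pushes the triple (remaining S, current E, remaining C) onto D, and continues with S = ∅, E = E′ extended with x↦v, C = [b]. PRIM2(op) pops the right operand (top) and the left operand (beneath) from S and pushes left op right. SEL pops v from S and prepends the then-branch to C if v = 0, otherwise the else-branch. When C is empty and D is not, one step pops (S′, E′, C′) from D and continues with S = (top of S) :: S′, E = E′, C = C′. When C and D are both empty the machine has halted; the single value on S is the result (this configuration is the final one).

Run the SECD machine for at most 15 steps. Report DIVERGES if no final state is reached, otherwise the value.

step 0: [S=∅ | E=∅ | C=[(1 + ((λx. (x x)) (λx. (x x))))] | D=∅]
step 1: [S=∅ | E=∅ | C=[1 :: ((λx. (x x)) (λx. (x x))) :: PRIM2(add)] | D=∅]
step 2: [S=[1] | E=∅ | C=[((λx. (x x)) (λx. (x x))) :: PRIM2(add)] | D=∅]
step 3: [S=[1] | E=∅ | C=[(λx. (x x)) :: (λx. (x x)) :: AP :: PRIM2(add)] | D=∅]
step 4: [S=[clo(λx. (x x), ∅) :: 1] | E=∅ | C=[(λx. (x x)) :: AP :: PRIM2(add)] | D=∅]
step 5: [S=[clo(λx. (x x), ∅) :: clo(λx. (x x), ∅) :: 1] | E=∅ | C=[AP :: PRIM2(add)] | D=∅]
step 6: [S=∅ | E={x↦clo(λx. (x x), ∅)} | C=[(x x)] | D=[([1], ∅, [PRIM2(add)])]]
step 7: [S=∅ | E={x↦clo(λx. (x x), ∅)} | C=[x :: x :: AP] | D=[([1], ∅, [PRIM2(add)])]]
step 8: [S=[clo(λx. (x x), ∅)] | E={x↦clo(λx. (x x), ∅)} | C=[x :: AP] | D=[([1], ∅, [PRIM2(add)])]]
step 9: [S=[clo(λx. (x x), ∅) :: clo(λx. (x x), ∅)] | E={x↦clo(λx. (x x), ∅)} | C=[AP] | D=[([1], ∅, [PRIM2(add)])]]
step 10: [S=∅ | E={x↦clo(λx. (x x), ∅)} | C=[(x x)] | D=[(∅, {x↦clo(λx. (x x), ∅)}, ∅) :: ([1], ∅, [PRIM2(add)])]]
step 11: [S=∅ | E={x↦clo(λx. (x x), ∅)} | C=[x :: x :: AP] | D=[(∅, {x↦clo(λx. (x x), ∅)}, ∅) :: ([1], ∅, [PRIM2(add)])]]
step 12: [S=[clo(λx. (x x), ∅)] | E={x↦clo(λx. (x x), ∅)} | C=[x :: AP] | D=[(∅, {x↦clo(λx. (x x), ∅)}, ∅) :: ([1], ∅, [PRIM2(add)])]]
step 13: [S=[clo(λx. (x x), ∅) :: clo(λx. (x x), ∅)] | E={x↦clo(λx. (x x), ∅)} | C=[AP] | D=[(∅, {x↦clo(λx. (x x), ∅)}, ∅) :: ([1], ∅, [PRIM2(add)])]]
step 14: [S=∅ | E={x↦clo(λx. (x x), ∅)} | C=[(x x)] | D=[(∅, {x↦clo(λx. (x x), ∅)}, ∅) :: (∅, {x↦clo(λx. (x x), ∅)}, ∅) :: ([1], ∅, [PRIM2(add)])]]
step 15: [S=∅ | E={x↦clo(λx. (x x), ∅)} | C=[x :: x :: AP] | D=[(∅, {x↦clo(λx. (x x), ∅)}, ∅) :: (∅, {x↦clo(λx. (x x), ∅)}, ∅) :: ([1], ∅, [PRIM2(add)])]]
→ 15 transitions taken and the configuration is still not final: no result within 15 steps

Answer: DIVERGES (no final state within 15 steps)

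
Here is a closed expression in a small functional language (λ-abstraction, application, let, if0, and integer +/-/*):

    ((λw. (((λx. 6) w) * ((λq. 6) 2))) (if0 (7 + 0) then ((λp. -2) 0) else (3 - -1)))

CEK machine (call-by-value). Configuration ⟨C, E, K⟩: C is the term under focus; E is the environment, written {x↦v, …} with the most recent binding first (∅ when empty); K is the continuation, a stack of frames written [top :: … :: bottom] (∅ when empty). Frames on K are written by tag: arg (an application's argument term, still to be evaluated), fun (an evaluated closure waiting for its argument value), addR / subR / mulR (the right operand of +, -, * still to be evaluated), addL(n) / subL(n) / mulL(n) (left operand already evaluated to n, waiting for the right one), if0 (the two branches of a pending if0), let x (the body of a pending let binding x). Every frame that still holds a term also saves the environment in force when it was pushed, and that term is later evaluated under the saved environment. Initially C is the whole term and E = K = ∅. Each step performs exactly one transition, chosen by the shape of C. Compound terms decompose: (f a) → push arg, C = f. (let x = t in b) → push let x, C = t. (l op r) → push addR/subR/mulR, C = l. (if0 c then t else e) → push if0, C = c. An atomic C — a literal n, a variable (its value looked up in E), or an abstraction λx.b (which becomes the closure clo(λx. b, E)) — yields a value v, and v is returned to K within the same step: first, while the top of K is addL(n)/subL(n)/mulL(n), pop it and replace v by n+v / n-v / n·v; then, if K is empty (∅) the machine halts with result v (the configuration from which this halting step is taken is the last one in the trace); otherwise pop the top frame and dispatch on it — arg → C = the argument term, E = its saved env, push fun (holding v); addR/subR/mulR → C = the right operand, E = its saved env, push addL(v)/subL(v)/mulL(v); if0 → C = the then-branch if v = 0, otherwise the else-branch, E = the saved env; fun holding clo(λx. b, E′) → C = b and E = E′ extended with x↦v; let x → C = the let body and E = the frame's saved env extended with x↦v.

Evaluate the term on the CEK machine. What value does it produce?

Answer: 36

Execution trace:
step 0: [C=((λw. (((λx. 6) w) * ((λq. 6) 2))) (if0 (7 + 0) then ((λp. -2) 0) else (3 - -1))) | E=∅ | K=∅]
step 1: [C=(λw. (((λx. 6) w) * ((λq. 6) 2))) | E=∅ | K=[arg]]
step 2: [C=(if0 (7 + 0) then ((λp. -2) 0) else (3 - -1)) | E=∅ | K=[fun]]
step 3: [C=(7 + 0) | E=∅ | K=[if0 :: fun]]
step 4: [C=7 | E=∅ | K=[addR :: if0 :: fun]]
step 5: [C=0 | E=∅ | K=[addL(7) :: if0 :: fun]]
step 6: [C=(3 - -1) | E=∅ | K=[fun]]
step 7: [C=3 | E=∅ | K=[subR :: fun]]
step 8: [C=-1 | E=∅ | K=[subL(3) :: fun]]
step 9: [C=(((λx. 6) w) * ((λq. 6) 2)) | E={w↦4} | K=∅]
step 10: [C=((λx. 6) w) | E={w↦4} | K=[mulR]]
step 11: [C=(λx. 6) | E={w↦4} | K=[arg :: mulR]]
step 12: [C=w | E={w↦4} | K=[fun :: mulR]]
step 13: [C=6 | E={x↦4, w↦4} | K=[mulR]]
step 14: [C=((λq. 6) 2) | E={w↦4} | K=[mulL(6)]]
step 15: [C=(λq. 6) | E={w↦4} | K=[arg :: mulL(6)]]
step 16: [C=2 | E={w↦4} | K=[fun :: mulL(6)]]
step 17: [C=6 | E={q↦2, w↦4} | K=[mulL(6)]]
→ final value 36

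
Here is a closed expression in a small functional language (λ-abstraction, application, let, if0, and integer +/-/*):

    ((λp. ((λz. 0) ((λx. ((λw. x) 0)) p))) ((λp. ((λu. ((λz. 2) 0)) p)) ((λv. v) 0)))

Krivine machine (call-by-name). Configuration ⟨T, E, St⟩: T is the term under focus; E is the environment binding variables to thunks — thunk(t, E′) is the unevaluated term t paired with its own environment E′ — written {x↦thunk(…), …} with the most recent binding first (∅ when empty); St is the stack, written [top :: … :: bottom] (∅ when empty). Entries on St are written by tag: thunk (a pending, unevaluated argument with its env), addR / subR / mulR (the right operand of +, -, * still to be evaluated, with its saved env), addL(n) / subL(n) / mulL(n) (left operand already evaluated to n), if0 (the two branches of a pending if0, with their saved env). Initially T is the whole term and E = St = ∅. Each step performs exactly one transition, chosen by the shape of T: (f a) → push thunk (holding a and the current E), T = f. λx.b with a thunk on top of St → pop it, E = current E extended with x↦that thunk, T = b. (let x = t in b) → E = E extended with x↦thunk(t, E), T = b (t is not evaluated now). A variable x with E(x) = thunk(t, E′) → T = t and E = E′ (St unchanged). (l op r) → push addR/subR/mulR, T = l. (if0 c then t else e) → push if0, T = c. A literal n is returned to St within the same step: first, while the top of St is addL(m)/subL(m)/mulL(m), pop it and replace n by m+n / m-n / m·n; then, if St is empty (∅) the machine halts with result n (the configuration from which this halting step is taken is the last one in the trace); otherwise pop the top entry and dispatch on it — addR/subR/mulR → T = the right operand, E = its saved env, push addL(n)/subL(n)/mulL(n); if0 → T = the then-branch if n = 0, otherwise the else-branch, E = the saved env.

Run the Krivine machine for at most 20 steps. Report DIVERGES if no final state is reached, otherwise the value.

Answer: 0

Execution trace:
[0] [T=((λp. ((λz. 0) ((λx. ((λw. x) 0)) p))) ((λp. ((λu. ((λz. 2) 0)) p)) ((λv. v) 0))) | E=∅ | St=∅]
[1] [T=(λp. ((λz. 0) ((λx. ((λw. x) 0)) p))) | E=∅ | St=[thunk]]
[2] [T=((λz. 0) ((λx. ((λw. x) 0)) p)) | E={p↦thunk(((λp. ((λu. ((λz. 2) 0)) p)) ((λv. v) 0)), ∅)} | St=∅]
[3] [T=(λz. 0) | E={p↦thunk(((λp. ((λu. ((λz. 2) 0)) p)) ((λv. v) 0)), ∅)} | St=[thunk]]
[4] [T=0 | E={z↦thunk(((λx. ((λw. x) 0)) p), {p↦thunk(((λp. ((λu. ((λz. 2) 0)) p)) ((λv. v) 0)), ∅)}), p↦thunk(((λp. ((λu. ((λz. 2) 0)) p)) ((λv. v) 0)), ∅)} | St=∅]
→ final value 0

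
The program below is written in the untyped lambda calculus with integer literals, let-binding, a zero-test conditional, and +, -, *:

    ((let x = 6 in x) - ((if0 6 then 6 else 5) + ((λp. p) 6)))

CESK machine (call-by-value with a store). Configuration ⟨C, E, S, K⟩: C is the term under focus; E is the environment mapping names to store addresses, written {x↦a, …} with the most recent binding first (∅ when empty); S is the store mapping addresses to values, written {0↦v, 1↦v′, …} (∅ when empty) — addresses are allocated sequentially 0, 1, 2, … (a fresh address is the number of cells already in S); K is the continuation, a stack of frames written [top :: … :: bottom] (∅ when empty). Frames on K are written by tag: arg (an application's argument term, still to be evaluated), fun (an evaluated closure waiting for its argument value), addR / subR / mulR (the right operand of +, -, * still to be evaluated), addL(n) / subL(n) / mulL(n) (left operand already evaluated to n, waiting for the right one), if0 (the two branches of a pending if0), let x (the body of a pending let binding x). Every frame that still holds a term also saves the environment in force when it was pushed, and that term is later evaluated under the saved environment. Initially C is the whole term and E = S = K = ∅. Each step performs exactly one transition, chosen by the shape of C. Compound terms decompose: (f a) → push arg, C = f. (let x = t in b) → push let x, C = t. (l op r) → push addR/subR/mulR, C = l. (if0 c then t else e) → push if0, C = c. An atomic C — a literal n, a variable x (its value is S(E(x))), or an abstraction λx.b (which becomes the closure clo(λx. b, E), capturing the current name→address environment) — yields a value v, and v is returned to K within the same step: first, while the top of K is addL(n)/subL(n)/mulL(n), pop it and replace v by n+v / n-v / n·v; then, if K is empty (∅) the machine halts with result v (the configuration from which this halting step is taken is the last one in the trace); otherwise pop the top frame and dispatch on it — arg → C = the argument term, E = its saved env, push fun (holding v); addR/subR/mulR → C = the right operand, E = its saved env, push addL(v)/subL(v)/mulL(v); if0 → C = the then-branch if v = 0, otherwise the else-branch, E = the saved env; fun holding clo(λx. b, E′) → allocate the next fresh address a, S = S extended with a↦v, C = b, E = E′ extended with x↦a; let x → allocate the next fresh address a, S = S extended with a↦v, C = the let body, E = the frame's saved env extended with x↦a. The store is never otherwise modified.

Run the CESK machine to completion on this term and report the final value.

Answer: -5

Execution trace:
t=0: ⟨C=((let x = 6 in x) - ((if0 6 then 6 else 5) + ((λp. p) 6))); E=∅; S=∅; K=∅⟩
t=1: ⟨C=(let x = 6 in x); E=∅; S=∅; K=[subR]⟩
t=2: ⟨C=6; E=∅; S=∅; K=[let x :: subR]⟩
t=3: ⟨C=x; E={x↦0}; S={0↦6}; K=[subR]⟩
t=4: ⟨C=((if0 6 then 6 else 5) + ((λp. p) 6)); E=∅; S={0↦6}; K=[subL(6)]⟩
t=5: ⟨C=(if0 6 then 6 else 5); E=∅; S={0↦6}; K=[addR :: subL(6)]⟩
t=6: ⟨C=6; E=∅; S={0↦6}; K=[if0 :: addR :: subL(6)]⟩
t=7: ⟨C=5; E=∅; S={0↦6}; K=[addR :: subL(6)]⟩
t=8: ⟨C=((λp. p) 6); E=∅; S={0↦6}; K=[addL(5) :: subL(6)]⟩
t=9: ⟨C=(λp. p); E=∅; S={0↦6}; K=[arg :: addL(5) :: subL(6)]⟩
t=10: ⟨C=6; E=∅; S={0↦6}; K=[fun :: addL(5) :: subL(6)]⟩
t=11: ⟨C=p; E={p↦1}; S={0↦6, 1↦6}; K=[addL(5) :: subL(6)]⟩
→ final value -5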